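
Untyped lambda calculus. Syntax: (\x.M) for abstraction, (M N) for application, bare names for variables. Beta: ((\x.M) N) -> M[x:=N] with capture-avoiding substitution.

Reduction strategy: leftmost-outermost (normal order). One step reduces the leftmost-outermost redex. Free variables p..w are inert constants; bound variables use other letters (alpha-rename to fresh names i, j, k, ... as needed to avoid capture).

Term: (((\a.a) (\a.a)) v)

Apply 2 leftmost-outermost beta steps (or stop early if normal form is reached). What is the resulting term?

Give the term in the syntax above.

Step 0: (((\a.a) (\a.a)) v)
Step 1: ((\a.a) v)
Step 2: v

Answer: v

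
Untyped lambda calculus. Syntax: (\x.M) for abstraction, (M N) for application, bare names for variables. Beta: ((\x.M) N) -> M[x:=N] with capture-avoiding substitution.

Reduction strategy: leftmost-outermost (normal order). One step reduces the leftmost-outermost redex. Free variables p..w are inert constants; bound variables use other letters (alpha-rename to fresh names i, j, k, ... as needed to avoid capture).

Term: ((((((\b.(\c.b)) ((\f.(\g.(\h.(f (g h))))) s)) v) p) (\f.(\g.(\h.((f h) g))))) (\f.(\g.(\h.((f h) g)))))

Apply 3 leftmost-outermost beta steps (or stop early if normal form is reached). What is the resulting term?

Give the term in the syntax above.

Step 0: ((((((\b.(\c.b)) ((\f.(\g.(\h.(f (g h))))) s)) v) p) (\f.(\g.(\h.((f h) g))))) (\f.(\g.(\h.((f h) g)))))
Step 1: (((((\c.((\f.(\g.(\h.(f (g h))))) s)) v) p) (\f.(\g.(\h.((f h) g))))) (\f.(\g.(\h.((f h) g)))))
Step 2: (((((\f.(\g.(\h.(f (g h))))) s) p) (\f.(\g.(\h.((f h) g))))) (\f.(\g.(\h.((f h) g)))))
Step 3: ((((\g.(\h.(s (g h)))) p) (\f.(\g.(\h.((f h) g))))) (\f.(\g.(\h.((f h) g)))))

Answer: ((((\g.(\h.(s (g h)))) p) (\f.(\g.(\h.((f h) g))))) (\f.(\g.(\h.((f h) g)))))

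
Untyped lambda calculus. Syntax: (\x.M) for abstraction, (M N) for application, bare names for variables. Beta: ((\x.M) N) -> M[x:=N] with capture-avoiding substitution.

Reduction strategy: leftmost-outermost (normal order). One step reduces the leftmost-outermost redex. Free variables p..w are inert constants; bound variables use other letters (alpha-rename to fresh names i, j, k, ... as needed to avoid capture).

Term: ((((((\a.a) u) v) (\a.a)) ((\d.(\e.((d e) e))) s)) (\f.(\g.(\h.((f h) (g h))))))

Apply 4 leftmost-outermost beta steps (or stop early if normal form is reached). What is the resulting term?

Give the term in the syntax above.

Step 0: ((((((\a.a) u) v) (\a.a)) ((\d.(\e.((d e) e))) s)) (\f.(\g.(\h.((f h) (g h))))))
Step 1: ((((u v) (\a.a)) ((\d.(\e.((d e) e))) s)) (\f.(\g.(\h.((f h) (g h))))))
Step 2: ((((u v) (\a.a)) (\e.((s e) e))) (\f.(\g.(\h.((f h) (g h))))))
Step 3: (normal form reached)

Answer: ((((u v) (\a.a)) (\e.((s e) e))) (\f.(\g.(\h.((f h) (g h))))))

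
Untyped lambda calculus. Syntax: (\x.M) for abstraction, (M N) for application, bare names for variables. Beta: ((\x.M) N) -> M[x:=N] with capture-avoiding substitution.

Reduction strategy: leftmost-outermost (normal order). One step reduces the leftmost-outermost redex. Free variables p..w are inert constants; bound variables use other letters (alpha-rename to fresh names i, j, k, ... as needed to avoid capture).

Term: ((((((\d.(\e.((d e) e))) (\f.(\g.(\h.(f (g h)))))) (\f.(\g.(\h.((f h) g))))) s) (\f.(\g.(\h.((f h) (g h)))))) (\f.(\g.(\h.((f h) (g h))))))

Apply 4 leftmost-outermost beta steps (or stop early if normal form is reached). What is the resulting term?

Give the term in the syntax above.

Step 0: ((((((\d.(\e.((d e) e))) (\f.(\g.(\h.(f (g h)))))) (\f.(\g.(\h.((f h) g))))) s) (\f.(\g.(\h.((f h) (g h)))))) (\f.(\g.(\h.((f h) (g h))))))
Step 1: (((((\e.(((\f.(\g.(\h.(f (g h))))) e) e)) (\f.(\g.(\h.((f h) g))))) s) (\f.(\g.(\h.((f h) (g h)))))) (\f.(\g.(\h.((f h) (g h))))))
Step 2: ((((((\f.(\g.(\h.(f (g h))))) (\f.(\g.(\h.((f h) g))))) (\f.(\g.(\h.((f h) g))))) s) (\f.(\g.(\h.((f h) (g h)))))) (\f.(\g.(\h.((f h) (g h))))))
Step 3: (((((\g.(\h.((\f.(\g.(\h.((f h) g)))) (g h)))) (\f.(\g.(\h.((f h) g))))) s) (\f.(\g.(\h.((f h) (g h)))))) (\f.(\g.(\h.((f h) (g h))))))
Step 4: ((((\h.((\f.(\g.(\h.((f h) g)))) ((\f.(\g.(\h.((f h) g)))) h))) s) (\f.(\g.(\h.((f h) (g h)))))) (\f.(\g.(\h.((f h) (g h))))))

Answer: ((((\h.((\f.(\g.(\h.((f h) g)))) ((\f.(\g.(\h.((f h) g)))) h))) s) (\f.(\g.(\h.((f h) (g h)))))) (\f.(\g.(\h.((f h) (g h))))))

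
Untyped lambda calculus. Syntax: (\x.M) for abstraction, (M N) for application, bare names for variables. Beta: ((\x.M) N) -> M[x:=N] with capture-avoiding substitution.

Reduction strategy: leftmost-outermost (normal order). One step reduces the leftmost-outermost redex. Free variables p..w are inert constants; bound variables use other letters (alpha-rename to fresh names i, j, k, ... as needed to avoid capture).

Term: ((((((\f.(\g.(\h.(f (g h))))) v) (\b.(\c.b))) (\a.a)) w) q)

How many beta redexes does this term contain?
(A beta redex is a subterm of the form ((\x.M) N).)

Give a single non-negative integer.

Term: ((((((\f.(\g.(\h.(f (g h))))) v) (\b.(\c.b))) (\a.a)) w) q)
  Redex: ((\f.(\g.(\h.(f (g h))))) v)
Total redexes: 1

Answer: 1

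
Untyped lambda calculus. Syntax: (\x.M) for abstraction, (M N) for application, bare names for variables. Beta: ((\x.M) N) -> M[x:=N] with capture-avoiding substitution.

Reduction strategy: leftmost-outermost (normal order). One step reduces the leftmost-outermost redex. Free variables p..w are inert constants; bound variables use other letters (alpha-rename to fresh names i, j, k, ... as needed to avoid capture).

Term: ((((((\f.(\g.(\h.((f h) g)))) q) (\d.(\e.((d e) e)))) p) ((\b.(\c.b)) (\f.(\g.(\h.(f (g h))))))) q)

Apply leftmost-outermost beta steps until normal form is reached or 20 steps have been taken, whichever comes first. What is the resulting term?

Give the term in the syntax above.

Answer: ((((q p) (\d.(\e.((d e) e)))) (\c.(\f.(\g.(\h.(f (g h))))))) q)

Derivation:
Step 0: ((((((\f.(\g.(\h.((f h) g)))) q) (\d.(\e.((d e) e)))) p) ((\b.(\c.b)) (\f.(\g.(\h.(f (g h))))))) q)
Step 1: (((((\g.(\h.((q h) g))) (\d.(\e.((d e) e)))) p) ((\b.(\c.b)) (\f.(\g.(\h.(f (g h))))))) q)
Step 2: ((((\h.((q h) (\d.(\e.((d e) e))))) p) ((\b.(\c.b)) (\f.(\g.(\h.(f (g h))))))) q)
Step 3: ((((q p) (\d.(\e.((d e) e)))) ((\b.(\c.b)) (\f.(\g.(\h.(f (g h))))))) q)
Step 4: ((((q p) (\d.(\e.((d e) e)))) (\c.(\f.(\g.(\h.(f (g h))))))) q)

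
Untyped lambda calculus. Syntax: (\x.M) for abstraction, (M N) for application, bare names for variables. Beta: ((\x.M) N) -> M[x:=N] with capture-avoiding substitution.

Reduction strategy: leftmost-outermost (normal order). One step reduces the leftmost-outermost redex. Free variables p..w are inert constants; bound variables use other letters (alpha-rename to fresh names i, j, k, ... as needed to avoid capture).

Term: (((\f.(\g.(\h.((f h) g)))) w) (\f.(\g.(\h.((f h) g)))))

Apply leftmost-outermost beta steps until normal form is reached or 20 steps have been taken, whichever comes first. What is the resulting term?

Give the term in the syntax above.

Step 0: (((\f.(\g.(\h.((f h) g)))) w) (\f.(\g.(\h.((f h) g)))))
Step 1: ((\g.(\h.((w h) g))) (\f.(\g.(\h.((f h) g)))))
Step 2: (\h.((w h) (\f.(\g.(\h.((f h) g))))))

Answer: (\h.((w h) (\f.(\g.(\h.((f h) g))))))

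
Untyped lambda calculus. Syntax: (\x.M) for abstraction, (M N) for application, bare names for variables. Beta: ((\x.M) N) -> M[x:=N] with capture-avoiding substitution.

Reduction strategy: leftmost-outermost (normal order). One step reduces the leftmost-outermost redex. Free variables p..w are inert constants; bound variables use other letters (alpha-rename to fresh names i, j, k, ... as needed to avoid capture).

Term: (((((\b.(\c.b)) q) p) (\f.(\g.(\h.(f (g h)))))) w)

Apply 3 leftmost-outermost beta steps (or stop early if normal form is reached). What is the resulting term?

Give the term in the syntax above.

Answer: ((q (\f.(\g.(\h.(f (g h)))))) w)

Derivation:
Step 0: (((((\b.(\c.b)) q) p) (\f.(\g.(\h.(f (g h)))))) w)
Step 1: ((((\c.q) p) (\f.(\g.(\h.(f (g h)))))) w)
Step 2: ((q (\f.(\g.(\h.(f (g h)))))) w)
Step 3: (normal form reached)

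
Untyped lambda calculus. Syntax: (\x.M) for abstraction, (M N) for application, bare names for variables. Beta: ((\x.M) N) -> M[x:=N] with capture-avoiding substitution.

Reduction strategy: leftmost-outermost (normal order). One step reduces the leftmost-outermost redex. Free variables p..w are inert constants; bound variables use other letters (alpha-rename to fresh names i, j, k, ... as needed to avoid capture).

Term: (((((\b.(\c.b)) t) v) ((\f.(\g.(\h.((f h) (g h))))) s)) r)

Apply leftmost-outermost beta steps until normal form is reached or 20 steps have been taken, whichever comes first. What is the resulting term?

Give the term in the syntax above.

Step 0: (((((\b.(\c.b)) t) v) ((\f.(\g.(\h.((f h) (g h))))) s)) r)
Step 1: ((((\c.t) v) ((\f.(\g.(\h.((f h) (g h))))) s)) r)
Step 2: ((t ((\f.(\g.(\h.((f h) (g h))))) s)) r)
Step 3: ((t (\g.(\h.((s h) (g h))))) r)

Answer: ((t (\g.(\h.((s h) (g h))))) r)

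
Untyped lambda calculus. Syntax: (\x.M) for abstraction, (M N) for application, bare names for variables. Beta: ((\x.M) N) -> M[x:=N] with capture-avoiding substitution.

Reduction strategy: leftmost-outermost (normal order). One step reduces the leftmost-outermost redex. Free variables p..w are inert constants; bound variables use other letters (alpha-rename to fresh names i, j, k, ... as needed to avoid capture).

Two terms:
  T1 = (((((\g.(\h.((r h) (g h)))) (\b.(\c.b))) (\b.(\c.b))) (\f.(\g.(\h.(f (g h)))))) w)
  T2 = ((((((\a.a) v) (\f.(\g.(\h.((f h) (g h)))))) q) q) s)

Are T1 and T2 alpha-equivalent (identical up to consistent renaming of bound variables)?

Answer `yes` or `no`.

Term 1: (((((\g.(\h.((r h) (g h)))) (\b.(\c.b))) (\b.(\c.b))) (\f.(\g.(\h.(f (g h)))))) w)
Term 2: ((((((\a.a) v) (\f.(\g.(\h.((f h) (g h)))))) q) q) s)
Alpha-equivalence: compare structure up to binder renaming.
Result: False

Answer: no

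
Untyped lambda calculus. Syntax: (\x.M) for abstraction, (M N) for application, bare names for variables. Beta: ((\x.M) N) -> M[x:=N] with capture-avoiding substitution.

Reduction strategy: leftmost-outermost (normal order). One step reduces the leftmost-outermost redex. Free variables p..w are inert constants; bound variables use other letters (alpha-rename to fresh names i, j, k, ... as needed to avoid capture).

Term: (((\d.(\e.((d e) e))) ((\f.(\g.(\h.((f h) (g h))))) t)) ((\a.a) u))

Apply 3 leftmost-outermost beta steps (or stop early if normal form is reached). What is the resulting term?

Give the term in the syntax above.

Step 0: (((\d.(\e.((d e) e))) ((\f.(\g.(\h.((f h) (g h))))) t)) ((\a.a) u))
Step 1: ((\e.((((\f.(\g.(\h.((f h) (g h))))) t) e) e)) ((\a.a) u))
Step 2: ((((\f.(\g.(\h.((f h) (g h))))) t) ((\a.a) u)) ((\a.a) u))
Step 3: (((\g.(\h.((t h) (g h)))) ((\a.a) u)) ((\a.a) u))

Answer: (((\g.(\h.((t h) (g h)))) ((\a.a) u)) ((\a.a) u))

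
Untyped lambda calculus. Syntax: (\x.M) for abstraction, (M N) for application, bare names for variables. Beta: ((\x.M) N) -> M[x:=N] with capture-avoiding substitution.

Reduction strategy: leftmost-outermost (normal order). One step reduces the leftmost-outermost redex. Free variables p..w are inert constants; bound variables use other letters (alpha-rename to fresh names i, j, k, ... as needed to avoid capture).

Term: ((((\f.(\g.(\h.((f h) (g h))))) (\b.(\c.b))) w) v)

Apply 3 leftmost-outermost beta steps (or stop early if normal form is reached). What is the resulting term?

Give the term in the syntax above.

Answer: (((\b.(\c.b)) v) (w v))

Derivation:
Step 0: ((((\f.(\g.(\h.((f h) (g h))))) (\b.(\c.b))) w) v)
Step 1: (((\g.(\h.(((\b.(\c.b)) h) (g h)))) w) v)
Step 2: ((\h.(((\b.(\c.b)) h) (w h))) v)
Step 3: (((\b.(\c.b)) v) (w v))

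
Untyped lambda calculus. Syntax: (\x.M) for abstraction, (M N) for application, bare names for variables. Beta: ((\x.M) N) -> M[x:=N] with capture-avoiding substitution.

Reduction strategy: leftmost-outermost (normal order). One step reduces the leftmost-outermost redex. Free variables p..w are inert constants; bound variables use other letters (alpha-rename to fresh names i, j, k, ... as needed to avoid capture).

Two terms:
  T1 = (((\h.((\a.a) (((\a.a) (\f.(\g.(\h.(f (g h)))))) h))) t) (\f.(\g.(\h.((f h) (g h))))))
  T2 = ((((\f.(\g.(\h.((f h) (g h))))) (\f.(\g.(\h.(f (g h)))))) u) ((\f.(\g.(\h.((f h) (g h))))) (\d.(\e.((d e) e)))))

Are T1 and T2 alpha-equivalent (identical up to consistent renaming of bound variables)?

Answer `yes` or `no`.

Answer: no

Derivation:
Term 1: (((\h.((\a.a) (((\a.a) (\f.(\g.(\h.(f (g h)))))) h))) t) (\f.(\g.(\h.((f h) (g h))))))
Term 2: ((((\f.(\g.(\h.((f h) (g h))))) (\f.(\g.(\h.(f (g h)))))) u) ((\f.(\g.(\h.((f h) (g h))))) (\d.(\e.((d e) e)))))
Alpha-equivalence: compare structure up to binder renaming.
Result: False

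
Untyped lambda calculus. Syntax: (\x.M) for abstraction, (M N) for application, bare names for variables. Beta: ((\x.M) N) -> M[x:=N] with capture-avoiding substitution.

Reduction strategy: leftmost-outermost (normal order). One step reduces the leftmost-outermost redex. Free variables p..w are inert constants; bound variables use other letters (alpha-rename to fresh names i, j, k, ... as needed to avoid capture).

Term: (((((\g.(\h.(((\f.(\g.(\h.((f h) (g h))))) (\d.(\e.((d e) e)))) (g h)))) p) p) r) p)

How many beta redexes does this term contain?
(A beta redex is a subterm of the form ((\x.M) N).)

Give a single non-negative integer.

Term: (((((\g.(\h.(((\f.(\g.(\h.((f h) (g h))))) (\d.(\e.((d e) e)))) (g h)))) p) p) r) p)
  Redex: ((\g.(\h.(((\f.(\g.(\h.((f h) (g h))))) (\d.(\e.((d e) e)))) (g h)))) p)
  Redex: ((\f.(\g.(\h.((f h) (g h))))) (\d.(\e.((d e) e))))
Total redexes: 2

Answer: 2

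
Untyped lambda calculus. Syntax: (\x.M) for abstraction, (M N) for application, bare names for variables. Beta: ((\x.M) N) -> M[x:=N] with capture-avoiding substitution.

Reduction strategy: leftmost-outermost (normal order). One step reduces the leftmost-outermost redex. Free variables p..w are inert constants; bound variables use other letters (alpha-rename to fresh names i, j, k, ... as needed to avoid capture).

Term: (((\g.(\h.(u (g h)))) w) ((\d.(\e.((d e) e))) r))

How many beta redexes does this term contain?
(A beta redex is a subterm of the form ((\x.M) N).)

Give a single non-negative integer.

Term: (((\g.(\h.(u (g h)))) w) ((\d.(\e.((d e) e))) r))
  Redex: ((\g.(\h.(u (g h)))) w)
  Redex: ((\d.(\e.((d e) e))) r)
Total redexes: 2

Answer: 2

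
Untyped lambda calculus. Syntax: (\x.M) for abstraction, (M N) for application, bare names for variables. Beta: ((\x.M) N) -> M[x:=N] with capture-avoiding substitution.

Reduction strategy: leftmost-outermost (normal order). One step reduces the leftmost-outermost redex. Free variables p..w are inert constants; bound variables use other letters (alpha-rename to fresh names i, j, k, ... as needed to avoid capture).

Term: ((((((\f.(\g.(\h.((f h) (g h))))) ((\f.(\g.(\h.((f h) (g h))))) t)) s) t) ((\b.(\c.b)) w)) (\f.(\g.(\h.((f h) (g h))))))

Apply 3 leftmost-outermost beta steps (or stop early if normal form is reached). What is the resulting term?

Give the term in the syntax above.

Step 0: ((((((\f.(\g.(\h.((f h) (g h))))) ((\f.(\g.(\h.((f h) (g h))))) t)) s) t) ((\b.(\c.b)) w)) (\f.(\g.(\h.((f h) (g h))))))
Step 1: (((((\g.(\h.((((\f.(\g.(\h.((f h) (g h))))) t) h) (g h)))) s) t) ((\b.(\c.b)) w)) (\f.(\g.(\h.((f h) (g h))))))
Step 2: ((((\h.((((\f.(\g.(\h.((f h) (g h))))) t) h) (s h))) t) ((\b.(\c.b)) w)) (\f.(\g.(\h.((f h) (g h))))))
Step 3: ((((((\f.(\g.(\h.((f h) (g h))))) t) t) (s t)) ((\b.(\c.b)) w)) (\f.(\g.(\h.((f h) (g h))))))

Answer: ((((((\f.(\g.(\h.((f h) (g h))))) t) t) (s t)) ((\b.(\c.b)) w)) (\f.(\g.(\h.((f h) (g h))))))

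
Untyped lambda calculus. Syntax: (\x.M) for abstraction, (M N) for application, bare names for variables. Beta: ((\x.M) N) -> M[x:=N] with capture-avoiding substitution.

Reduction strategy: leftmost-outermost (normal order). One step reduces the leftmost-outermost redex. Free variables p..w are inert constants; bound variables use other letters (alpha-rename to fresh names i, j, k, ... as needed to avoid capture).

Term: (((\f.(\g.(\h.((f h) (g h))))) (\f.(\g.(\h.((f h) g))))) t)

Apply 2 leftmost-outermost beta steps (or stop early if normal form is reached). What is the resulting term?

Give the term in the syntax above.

Step 0: (((\f.(\g.(\h.((f h) (g h))))) (\f.(\g.(\h.((f h) g))))) t)
Step 1: ((\g.(\h.(((\f.(\g.(\h.((f h) g)))) h) (g h)))) t)
Step 2: (\h.(((\f.(\g.(\h.((f h) g)))) h) (t h)))

Answer: (\h.(((\f.(\g.(\h.((f h) g)))) h) (t h)))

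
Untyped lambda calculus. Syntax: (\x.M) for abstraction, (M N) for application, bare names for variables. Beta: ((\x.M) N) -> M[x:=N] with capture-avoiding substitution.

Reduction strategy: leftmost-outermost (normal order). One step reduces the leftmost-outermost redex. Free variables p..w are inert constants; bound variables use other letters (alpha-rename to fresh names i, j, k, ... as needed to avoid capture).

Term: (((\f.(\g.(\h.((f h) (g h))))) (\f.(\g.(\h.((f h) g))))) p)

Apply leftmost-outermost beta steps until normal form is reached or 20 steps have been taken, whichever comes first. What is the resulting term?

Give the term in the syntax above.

Step 0: (((\f.(\g.(\h.((f h) (g h))))) (\f.(\g.(\h.((f h) g))))) p)
Step 1: ((\g.(\h.(((\f.(\g.(\h.((f h) g)))) h) (g h)))) p)
Step 2: (\h.(((\f.(\g.(\h.((f h) g)))) h) (p h)))
Step 3: (\h.((\g.(\i.((h i) g))) (p h)))
Step 4: (\h.(\i.((h i) (p h))))

Answer: (\h.(\i.((h i) (p h))))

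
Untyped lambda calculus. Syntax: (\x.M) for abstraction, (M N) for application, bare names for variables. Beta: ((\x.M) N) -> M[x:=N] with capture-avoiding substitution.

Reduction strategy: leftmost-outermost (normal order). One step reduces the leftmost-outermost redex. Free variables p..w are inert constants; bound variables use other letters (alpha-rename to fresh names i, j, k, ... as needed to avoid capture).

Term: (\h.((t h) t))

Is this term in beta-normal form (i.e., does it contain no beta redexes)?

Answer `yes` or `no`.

Answer: yes

Derivation:
Term: (\h.((t h) t))
No beta redexes found.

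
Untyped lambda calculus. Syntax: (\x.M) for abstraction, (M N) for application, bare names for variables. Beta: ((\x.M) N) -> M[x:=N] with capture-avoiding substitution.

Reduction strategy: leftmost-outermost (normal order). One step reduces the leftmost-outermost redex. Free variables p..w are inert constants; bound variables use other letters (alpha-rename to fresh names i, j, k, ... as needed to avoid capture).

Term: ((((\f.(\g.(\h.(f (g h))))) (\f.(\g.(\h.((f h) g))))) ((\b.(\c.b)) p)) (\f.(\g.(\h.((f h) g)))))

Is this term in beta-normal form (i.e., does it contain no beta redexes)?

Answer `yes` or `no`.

Term: ((((\f.(\g.(\h.(f (g h))))) (\f.(\g.(\h.((f h) g))))) ((\b.(\c.b)) p)) (\f.(\g.(\h.((f h) g)))))
Found 2 beta redex(es).

Answer: no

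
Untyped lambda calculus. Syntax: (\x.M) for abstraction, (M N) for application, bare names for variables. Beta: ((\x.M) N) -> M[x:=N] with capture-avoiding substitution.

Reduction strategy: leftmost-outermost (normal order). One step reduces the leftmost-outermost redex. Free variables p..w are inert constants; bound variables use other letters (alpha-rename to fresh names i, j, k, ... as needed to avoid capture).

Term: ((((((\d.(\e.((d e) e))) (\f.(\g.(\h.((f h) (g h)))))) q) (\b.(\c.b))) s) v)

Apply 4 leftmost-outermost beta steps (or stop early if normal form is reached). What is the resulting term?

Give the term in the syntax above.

Step 0: ((((((\d.(\e.((d e) e))) (\f.(\g.(\h.((f h) (g h)))))) q) (\b.(\c.b))) s) v)
Step 1: (((((\e.(((\f.(\g.(\h.((f h) (g h))))) e) e)) q) (\b.(\c.b))) s) v)
Step 2: ((((((\f.(\g.(\h.((f h) (g h))))) q) q) (\b.(\c.b))) s) v)
Step 3: (((((\g.(\h.((q h) (g h)))) q) (\b.(\c.b))) s) v)
Step 4: ((((\h.((q h) (q h))) (\b.(\c.b))) s) v)

Answer: ((((\h.((q h) (q h))) (\b.(\c.b))) s) v)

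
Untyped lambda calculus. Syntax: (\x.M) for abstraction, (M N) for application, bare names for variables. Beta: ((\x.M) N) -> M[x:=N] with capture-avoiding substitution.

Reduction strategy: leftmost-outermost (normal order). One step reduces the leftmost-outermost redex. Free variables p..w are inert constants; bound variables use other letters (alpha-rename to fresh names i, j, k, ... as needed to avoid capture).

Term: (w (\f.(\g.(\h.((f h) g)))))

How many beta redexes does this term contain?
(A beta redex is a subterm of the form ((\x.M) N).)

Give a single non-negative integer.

Answer: 0

Derivation:
Term: (w (\f.(\g.(\h.((f h) g)))))
  (no redexes)
Total redexes: 0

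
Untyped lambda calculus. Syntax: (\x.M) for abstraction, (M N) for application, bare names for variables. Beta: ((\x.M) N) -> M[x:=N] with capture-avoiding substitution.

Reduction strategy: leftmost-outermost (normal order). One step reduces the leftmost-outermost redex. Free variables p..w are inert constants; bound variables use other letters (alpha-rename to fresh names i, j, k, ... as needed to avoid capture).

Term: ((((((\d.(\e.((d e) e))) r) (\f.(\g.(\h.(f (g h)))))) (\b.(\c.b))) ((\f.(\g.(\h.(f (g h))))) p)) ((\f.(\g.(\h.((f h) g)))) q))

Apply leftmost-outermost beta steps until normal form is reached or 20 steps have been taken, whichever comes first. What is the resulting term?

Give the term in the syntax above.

Step 0: ((((((\d.(\e.((d e) e))) r) (\f.(\g.(\h.(f (g h)))))) (\b.(\c.b))) ((\f.(\g.(\h.(f (g h))))) p)) ((\f.(\g.(\h.((f h) g)))) q))
Step 1: (((((\e.((r e) e)) (\f.(\g.(\h.(f (g h)))))) (\b.(\c.b))) ((\f.(\g.(\h.(f (g h))))) p)) ((\f.(\g.(\h.((f h) g)))) q))
Step 2: (((((r (\f.(\g.(\h.(f (g h)))))) (\f.(\g.(\h.(f (g h)))))) (\b.(\c.b))) ((\f.(\g.(\h.(f (g h))))) p)) ((\f.(\g.(\h.((f h) g)))) q))
Step 3: (((((r (\f.(\g.(\h.(f (g h)))))) (\f.(\g.(\h.(f (g h)))))) (\b.(\c.b))) (\g.(\h.(p (g h))))) ((\f.(\g.(\h.((f h) g)))) q))
Step 4: (((((r (\f.(\g.(\h.(f (g h)))))) (\f.(\g.(\h.(f (g h)))))) (\b.(\c.b))) (\g.(\h.(p (g h))))) (\g.(\h.((q h) g))))

Answer: (((((r (\f.(\g.(\h.(f (g h)))))) (\f.(\g.(\h.(f (g h)))))) (\b.(\c.b))) (\g.(\h.(p (g h))))) (\g.(\h.((q h) g))))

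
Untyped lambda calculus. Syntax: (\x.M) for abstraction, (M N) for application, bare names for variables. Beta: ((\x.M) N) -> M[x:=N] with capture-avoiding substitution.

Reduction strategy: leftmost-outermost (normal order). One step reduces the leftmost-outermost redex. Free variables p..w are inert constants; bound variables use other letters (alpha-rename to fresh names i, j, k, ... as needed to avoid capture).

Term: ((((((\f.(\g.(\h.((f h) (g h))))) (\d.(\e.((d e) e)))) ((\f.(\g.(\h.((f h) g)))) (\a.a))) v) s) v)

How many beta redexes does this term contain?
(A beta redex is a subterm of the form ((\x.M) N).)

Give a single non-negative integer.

Term: ((((((\f.(\g.(\h.((f h) (g h))))) (\d.(\e.((d e) e)))) ((\f.(\g.(\h.((f h) g)))) (\a.a))) v) s) v)
  Redex: ((\f.(\g.(\h.((f h) (g h))))) (\d.(\e.((d e) e))))
  Redex: ((\f.(\g.(\h.((f h) g)))) (\a.a))
Total redexes: 2

Answer: 2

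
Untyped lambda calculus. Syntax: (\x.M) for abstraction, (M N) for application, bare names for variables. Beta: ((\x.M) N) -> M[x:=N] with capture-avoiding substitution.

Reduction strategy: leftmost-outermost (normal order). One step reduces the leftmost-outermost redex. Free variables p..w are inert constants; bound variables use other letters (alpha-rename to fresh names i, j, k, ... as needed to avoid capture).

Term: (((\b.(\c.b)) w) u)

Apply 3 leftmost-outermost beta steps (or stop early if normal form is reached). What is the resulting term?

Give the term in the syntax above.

Step 0: (((\b.(\c.b)) w) u)
Step 1: ((\c.w) u)
Step 2: w
Step 3: (normal form reached)

Answer: w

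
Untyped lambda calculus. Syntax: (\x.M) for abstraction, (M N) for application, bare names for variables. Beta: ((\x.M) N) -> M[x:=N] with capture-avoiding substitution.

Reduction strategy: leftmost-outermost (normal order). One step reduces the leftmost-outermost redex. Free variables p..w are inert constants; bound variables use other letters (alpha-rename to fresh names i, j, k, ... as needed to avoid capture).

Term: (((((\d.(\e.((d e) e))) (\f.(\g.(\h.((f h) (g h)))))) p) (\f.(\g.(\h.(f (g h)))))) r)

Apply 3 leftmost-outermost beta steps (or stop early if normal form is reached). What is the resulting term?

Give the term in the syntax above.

Answer: ((((\g.(\h.((p h) (g h)))) p) (\f.(\g.(\h.(f (g h)))))) r)

Derivation:
Step 0: (((((\d.(\e.((d e) e))) (\f.(\g.(\h.((f h) (g h)))))) p) (\f.(\g.(\h.(f (g h)))))) r)
Step 1: ((((\e.(((\f.(\g.(\h.((f h) (g h))))) e) e)) p) (\f.(\g.(\h.(f (g h)))))) r)
Step 2: (((((\f.(\g.(\h.((f h) (g h))))) p) p) (\f.(\g.(\h.(f (g h)))))) r)
Step 3: ((((\g.(\h.((p h) (g h)))) p) (\f.(\g.(\h.(f (g h)))))) r)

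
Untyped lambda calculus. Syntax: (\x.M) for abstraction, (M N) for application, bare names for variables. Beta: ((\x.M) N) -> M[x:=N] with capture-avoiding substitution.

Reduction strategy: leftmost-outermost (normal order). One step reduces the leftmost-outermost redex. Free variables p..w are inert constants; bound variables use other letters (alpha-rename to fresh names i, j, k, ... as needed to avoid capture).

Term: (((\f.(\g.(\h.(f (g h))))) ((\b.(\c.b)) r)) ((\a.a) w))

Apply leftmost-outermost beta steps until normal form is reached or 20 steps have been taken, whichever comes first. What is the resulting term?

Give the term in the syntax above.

Step 0: (((\f.(\g.(\h.(f (g h))))) ((\b.(\c.b)) r)) ((\a.a) w))
Step 1: ((\g.(\h.(((\b.(\c.b)) r) (g h)))) ((\a.a) w))
Step 2: (\h.(((\b.(\c.b)) r) (((\a.a) w) h)))
Step 3: (\h.((\c.r) (((\a.a) w) h)))
Step 4: (\h.r)

Answer: (\h.r)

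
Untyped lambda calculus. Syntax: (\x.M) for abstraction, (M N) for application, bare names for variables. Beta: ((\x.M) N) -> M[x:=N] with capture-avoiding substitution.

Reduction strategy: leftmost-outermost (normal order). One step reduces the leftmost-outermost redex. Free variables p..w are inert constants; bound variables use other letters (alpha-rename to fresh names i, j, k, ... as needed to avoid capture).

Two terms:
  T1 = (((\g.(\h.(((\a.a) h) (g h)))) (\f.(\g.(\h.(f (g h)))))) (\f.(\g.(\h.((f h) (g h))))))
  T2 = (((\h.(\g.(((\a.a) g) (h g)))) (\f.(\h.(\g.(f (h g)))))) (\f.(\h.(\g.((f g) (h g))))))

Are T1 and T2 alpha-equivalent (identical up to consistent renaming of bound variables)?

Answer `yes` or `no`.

Answer: yes

Derivation:
Term 1: (((\g.(\h.(((\a.a) h) (g h)))) (\f.(\g.(\h.(f (g h)))))) (\f.(\g.(\h.((f h) (g h))))))
Term 2: (((\h.(\g.(((\a.a) g) (h g)))) (\f.(\h.(\g.(f (h g)))))) (\f.(\h.(\g.((f g) (h g))))))
Alpha-equivalence: compare structure up to binder renaming.
Result: True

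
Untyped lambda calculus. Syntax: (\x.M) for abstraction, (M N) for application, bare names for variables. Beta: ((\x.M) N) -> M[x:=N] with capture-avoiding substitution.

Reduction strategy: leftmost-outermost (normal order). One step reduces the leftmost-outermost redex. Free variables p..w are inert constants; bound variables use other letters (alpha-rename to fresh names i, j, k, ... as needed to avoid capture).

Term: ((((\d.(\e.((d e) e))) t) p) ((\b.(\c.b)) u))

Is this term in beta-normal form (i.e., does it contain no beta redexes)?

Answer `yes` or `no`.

Term: ((((\d.(\e.((d e) e))) t) p) ((\b.(\c.b)) u))
Found 2 beta redex(es).

Answer: no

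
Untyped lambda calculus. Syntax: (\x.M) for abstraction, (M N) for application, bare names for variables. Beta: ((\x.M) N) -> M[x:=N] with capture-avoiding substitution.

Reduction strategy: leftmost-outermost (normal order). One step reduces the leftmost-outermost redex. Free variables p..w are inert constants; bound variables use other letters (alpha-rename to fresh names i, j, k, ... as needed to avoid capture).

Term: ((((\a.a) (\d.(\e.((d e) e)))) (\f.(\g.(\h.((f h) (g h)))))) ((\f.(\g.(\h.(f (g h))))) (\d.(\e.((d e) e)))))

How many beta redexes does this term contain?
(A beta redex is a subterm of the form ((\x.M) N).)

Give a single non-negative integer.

Answer: 2

Derivation:
Term: ((((\a.a) (\d.(\e.((d e) e)))) (\f.(\g.(\h.((f h) (g h)))))) ((\f.(\g.(\h.(f (g h))))) (\d.(\e.((d e) e)))))
  Redex: ((\a.a) (\d.(\e.((d e) e))))
  Redex: ((\f.(\g.(\h.(f (g h))))) (\d.(\e.((d e) e))))
Total redexes: 2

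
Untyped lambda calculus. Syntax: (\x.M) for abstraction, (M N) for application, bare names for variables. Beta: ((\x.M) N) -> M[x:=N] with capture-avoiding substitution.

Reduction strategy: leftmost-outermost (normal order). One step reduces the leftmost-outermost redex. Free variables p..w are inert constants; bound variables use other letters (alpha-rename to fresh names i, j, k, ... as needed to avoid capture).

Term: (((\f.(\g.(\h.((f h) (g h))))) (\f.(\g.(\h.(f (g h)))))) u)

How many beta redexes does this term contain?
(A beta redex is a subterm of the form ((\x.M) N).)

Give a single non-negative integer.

Answer: 1

Derivation:
Term: (((\f.(\g.(\h.((f h) (g h))))) (\f.(\g.(\h.(f (g h)))))) u)
  Redex: ((\f.(\g.(\h.((f h) (g h))))) (\f.(\g.(\h.(f (g h))))))
Total redexes: 1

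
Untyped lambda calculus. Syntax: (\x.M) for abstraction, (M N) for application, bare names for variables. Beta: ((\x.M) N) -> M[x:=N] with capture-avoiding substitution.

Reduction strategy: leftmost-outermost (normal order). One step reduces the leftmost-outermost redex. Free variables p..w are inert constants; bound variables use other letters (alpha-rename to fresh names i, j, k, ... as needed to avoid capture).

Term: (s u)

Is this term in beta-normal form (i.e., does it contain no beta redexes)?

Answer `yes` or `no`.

Answer: yes

Derivation:
Term: (s u)
No beta redexes found.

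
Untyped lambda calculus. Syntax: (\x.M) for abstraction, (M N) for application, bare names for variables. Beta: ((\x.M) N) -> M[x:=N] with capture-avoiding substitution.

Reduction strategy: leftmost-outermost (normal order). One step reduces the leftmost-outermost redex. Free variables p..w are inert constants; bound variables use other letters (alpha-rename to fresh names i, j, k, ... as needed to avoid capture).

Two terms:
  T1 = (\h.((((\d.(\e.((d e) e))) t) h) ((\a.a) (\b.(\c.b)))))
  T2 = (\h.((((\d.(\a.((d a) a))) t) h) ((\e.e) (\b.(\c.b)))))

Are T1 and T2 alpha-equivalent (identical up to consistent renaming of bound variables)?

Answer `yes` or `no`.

Term 1: (\h.((((\d.(\e.((d e) e))) t) h) ((\a.a) (\b.(\c.b)))))
Term 2: (\h.((((\d.(\a.((d a) a))) t) h) ((\e.e) (\b.(\c.b)))))
Alpha-equivalence: compare structure up to binder renaming.
Result: True

Answer: yes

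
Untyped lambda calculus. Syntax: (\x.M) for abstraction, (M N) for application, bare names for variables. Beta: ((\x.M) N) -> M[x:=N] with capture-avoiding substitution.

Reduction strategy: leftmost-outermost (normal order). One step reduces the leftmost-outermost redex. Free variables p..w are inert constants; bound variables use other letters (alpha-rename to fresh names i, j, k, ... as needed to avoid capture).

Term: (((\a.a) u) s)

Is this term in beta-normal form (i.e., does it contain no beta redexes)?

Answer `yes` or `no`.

Term: (((\a.a) u) s)
Found 1 beta redex(es).

Answer: no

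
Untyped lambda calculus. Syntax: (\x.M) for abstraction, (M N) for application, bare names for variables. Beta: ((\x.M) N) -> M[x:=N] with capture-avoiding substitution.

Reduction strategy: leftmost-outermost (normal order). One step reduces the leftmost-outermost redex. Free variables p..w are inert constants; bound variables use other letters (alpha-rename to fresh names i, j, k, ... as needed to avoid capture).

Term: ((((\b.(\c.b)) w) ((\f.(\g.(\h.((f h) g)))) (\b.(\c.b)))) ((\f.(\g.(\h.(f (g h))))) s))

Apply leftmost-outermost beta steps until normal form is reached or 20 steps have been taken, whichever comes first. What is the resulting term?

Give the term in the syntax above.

Answer: (w (\g.(\h.(s (g h)))))

Derivation:
Step 0: ((((\b.(\c.b)) w) ((\f.(\g.(\h.((f h) g)))) (\b.(\c.b)))) ((\f.(\g.(\h.(f (g h))))) s))
Step 1: (((\c.w) ((\f.(\g.(\h.((f h) g)))) (\b.(\c.b)))) ((\f.(\g.(\h.(f (g h))))) s))
Step 2: (w ((\f.(\g.(\h.(f (g h))))) s))
Step 3: (w (\g.(\h.(s (g h)))))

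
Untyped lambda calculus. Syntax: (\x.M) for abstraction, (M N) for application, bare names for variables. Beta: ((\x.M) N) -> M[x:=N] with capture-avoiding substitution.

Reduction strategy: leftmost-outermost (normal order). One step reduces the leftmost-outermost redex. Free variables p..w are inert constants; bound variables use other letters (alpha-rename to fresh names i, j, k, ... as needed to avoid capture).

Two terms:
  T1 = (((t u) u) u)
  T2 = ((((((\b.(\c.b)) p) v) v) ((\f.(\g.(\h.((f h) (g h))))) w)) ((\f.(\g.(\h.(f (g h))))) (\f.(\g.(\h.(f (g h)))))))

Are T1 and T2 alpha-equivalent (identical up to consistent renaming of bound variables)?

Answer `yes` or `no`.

Term 1: (((t u) u) u)
Term 2: ((((((\b.(\c.b)) p) v) v) ((\f.(\g.(\h.((f h) (g h))))) w)) ((\f.(\g.(\h.(f (g h))))) (\f.(\g.(\h.(f (g h)))))))
Alpha-equivalence: compare structure up to binder renaming.
Result: False

Answer: no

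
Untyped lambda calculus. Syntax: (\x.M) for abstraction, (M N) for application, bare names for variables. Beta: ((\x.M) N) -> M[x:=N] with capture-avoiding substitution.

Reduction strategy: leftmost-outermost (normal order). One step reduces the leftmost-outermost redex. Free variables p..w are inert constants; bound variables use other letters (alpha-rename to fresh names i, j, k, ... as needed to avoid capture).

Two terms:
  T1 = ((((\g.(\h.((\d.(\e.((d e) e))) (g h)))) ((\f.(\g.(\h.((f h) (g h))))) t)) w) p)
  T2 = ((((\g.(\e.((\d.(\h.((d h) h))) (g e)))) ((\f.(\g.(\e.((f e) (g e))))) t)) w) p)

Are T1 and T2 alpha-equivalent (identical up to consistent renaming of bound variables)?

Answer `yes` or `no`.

Term 1: ((((\g.(\h.((\d.(\e.((d e) e))) (g h)))) ((\f.(\g.(\h.((f h) (g h))))) t)) w) p)
Term 2: ((((\g.(\e.((\d.(\h.((d h) h))) (g e)))) ((\f.(\g.(\e.((f e) (g e))))) t)) w) p)
Alpha-equivalence: compare structure up to binder renaming.
Result: True

Answer: yes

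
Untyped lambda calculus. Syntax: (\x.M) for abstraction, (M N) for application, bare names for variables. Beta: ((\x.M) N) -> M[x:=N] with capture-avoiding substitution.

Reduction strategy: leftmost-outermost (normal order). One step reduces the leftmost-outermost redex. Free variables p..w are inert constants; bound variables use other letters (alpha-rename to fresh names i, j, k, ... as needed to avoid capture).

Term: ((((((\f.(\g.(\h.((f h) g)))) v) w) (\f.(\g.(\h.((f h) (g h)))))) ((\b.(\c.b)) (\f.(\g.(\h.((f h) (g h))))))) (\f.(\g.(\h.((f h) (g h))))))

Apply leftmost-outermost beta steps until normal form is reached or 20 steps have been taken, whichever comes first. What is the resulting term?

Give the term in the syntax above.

Step 0: ((((((\f.(\g.(\h.((f h) g)))) v) w) (\f.(\g.(\h.((f h) (g h)))))) ((\b.(\c.b)) (\f.(\g.(\h.((f h) (g h))))))) (\f.(\g.(\h.((f h) (g h))))))
Step 1: (((((\g.(\h.((v h) g))) w) (\f.(\g.(\h.((f h) (g h)))))) ((\b.(\c.b)) (\f.(\g.(\h.((f h) (g h))))))) (\f.(\g.(\h.((f h) (g h))))))
Step 2: ((((\h.((v h) w)) (\f.(\g.(\h.((f h) (g h)))))) ((\b.(\c.b)) (\f.(\g.(\h.((f h) (g h))))))) (\f.(\g.(\h.((f h) (g h))))))
Step 3: ((((v (\f.(\g.(\h.((f h) (g h)))))) w) ((\b.(\c.b)) (\f.(\g.(\h.((f h) (g h))))))) (\f.(\g.(\h.((f h) (g h))))))
Step 4: ((((v (\f.(\g.(\h.((f h) (g h)))))) w) (\c.(\f.(\g.(\h.((f h) (g h))))))) (\f.(\g.(\h.((f h) (g h))))))

Answer: ((((v (\f.(\g.(\h.((f h) (g h)))))) w) (\c.(\f.(\g.(\h.((f h) (g h))))))) (\f.(\g.(\h.((f h) (g h))))))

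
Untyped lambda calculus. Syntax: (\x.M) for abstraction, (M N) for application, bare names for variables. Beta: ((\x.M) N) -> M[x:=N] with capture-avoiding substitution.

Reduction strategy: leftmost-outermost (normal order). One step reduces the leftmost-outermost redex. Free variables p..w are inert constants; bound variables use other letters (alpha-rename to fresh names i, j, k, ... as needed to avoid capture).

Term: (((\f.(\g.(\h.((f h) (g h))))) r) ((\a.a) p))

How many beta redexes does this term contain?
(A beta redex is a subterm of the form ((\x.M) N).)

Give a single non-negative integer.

Term: (((\f.(\g.(\h.((f h) (g h))))) r) ((\a.a) p))
  Redex: ((\f.(\g.(\h.((f h) (g h))))) r)
  Redex: ((\a.a) p)
Total redexes: 2

Answer: 2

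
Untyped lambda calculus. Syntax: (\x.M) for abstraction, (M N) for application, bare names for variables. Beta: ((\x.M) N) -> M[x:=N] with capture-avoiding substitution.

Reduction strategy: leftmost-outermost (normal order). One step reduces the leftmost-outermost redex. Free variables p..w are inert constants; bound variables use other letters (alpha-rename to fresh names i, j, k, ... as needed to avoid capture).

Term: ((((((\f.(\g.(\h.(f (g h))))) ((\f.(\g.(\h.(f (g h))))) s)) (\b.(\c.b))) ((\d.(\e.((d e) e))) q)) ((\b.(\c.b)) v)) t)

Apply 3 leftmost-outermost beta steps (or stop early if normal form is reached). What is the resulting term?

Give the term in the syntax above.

Step 0: ((((((\f.(\g.(\h.(f (g h))))) ((\f.(\g.(\h.(f (g h))))) s)) (\b.(\c.b))) ((\d.(\e.((d e) e))) q)) ((\b.(\c.b)) v)) t)
Step 1: (((((\g.(\h.(((\f.(\g.(\h.(f (g h))))) s) (g h)))) (\b.(\c.b))) ((\d.(\e.((d e) e))) q)) ((\b.(\c.b)) v)) t)
Step 2: ((((\h.(((\f.(\g.(\h.(f (g h))))) s) ((\b.(\c.b)) h))) ((\d.(\e.((d e) e))) q)) ((\b.(\c.b)) v)) t)
Step 3: (((((\f.(\g.(\h.(f (g h))))) s) ((\b.(\c.b)) ((\d.(\e.((d e) e))) q))) ((\b.(\c.b)) v)) t)

Answer: (((((\f.(\g.(\h.(f (g h))))) s) ((\b.(\c.b)) ((\d.(\e.((d e) e))) q))) ((\b.(\c.b)) v)) t)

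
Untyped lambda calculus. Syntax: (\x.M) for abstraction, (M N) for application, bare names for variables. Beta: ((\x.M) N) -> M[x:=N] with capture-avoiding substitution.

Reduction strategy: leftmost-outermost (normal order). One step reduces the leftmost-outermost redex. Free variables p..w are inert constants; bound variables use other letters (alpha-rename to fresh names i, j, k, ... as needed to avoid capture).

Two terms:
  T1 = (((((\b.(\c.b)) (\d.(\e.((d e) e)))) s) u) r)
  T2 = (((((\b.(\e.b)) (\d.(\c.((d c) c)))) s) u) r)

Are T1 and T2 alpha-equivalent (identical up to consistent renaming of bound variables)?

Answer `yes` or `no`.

Term 1: (((((\b.(\c.b)) (\d.(\e.((d e) e)))) s) u) r)
Term 2: (((((\b.(\e.b)) (\d.(\c.((d c) c)))) s) u) r)
Alpha-equivalence: compare structure up to binder renaming.
Result: True

Answer: yes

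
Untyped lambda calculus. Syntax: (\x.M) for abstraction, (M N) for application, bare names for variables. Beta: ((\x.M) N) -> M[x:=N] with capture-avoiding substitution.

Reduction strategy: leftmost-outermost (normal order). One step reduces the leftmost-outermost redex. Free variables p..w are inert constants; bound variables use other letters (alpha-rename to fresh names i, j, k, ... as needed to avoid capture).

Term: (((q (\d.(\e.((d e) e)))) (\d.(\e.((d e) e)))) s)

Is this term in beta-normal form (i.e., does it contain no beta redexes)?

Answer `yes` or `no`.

Answer: yes

Derivation:
Term: (((q (\d.(\e.((d e) e)))) (\d.(\e.((d e) e)))) s)
No beta redexes found.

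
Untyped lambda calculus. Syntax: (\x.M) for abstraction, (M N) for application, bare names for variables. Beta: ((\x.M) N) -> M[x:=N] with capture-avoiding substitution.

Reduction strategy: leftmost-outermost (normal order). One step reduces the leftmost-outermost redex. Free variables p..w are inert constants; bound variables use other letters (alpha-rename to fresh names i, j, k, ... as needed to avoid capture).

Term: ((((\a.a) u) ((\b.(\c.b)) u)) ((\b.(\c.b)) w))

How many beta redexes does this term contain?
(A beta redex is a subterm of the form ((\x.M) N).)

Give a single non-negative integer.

Answer: 3

Derivation:
Term: ((((\a.a) u) ((\b.(\c.b)) u)) ((\b.(\c.b)) w))
  Redex: ((\a.a) u)
  Redex: ((\b.(\c.b)) u)
  Redex: ((\b.(\c.b)) w)
Total redexes: 3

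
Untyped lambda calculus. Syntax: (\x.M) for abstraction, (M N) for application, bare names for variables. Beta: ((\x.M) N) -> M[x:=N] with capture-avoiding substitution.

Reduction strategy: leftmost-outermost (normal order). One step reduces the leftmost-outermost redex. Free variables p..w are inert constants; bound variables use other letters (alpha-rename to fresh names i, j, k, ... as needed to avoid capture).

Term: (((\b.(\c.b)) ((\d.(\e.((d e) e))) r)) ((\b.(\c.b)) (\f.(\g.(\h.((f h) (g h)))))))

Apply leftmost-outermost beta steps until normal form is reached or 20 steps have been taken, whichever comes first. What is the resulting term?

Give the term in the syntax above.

Step 0: (((\b.(\c.b)) ((\d.(\e.((d e) e))) r)) ((\b.(\c.b)) (\f.(\g.(\h.((f h) (g h)))))))
Step 1: ((\c.((\d.(\e.((d e) e))) r)) ((\b.(\c.b)) (\f.(\g.(\h.((f h) (g h)))))))
Step 2: ((\d.(\e.((d e) e))) r)
Step 3: (\e.((r e) e))

Answer: (\e.((r e) e))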